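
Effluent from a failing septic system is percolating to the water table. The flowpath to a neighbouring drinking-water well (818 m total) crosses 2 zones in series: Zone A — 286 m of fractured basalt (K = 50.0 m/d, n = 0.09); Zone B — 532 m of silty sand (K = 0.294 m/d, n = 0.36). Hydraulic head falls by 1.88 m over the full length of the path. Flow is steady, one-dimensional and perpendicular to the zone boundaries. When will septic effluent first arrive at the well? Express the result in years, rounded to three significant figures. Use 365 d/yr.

Continuity: the same q passes through each zone, so ΔH = q·Σ(L_j/K_j) — the zones act as resistances in series.
Σ(L/K) = 286/50.0 + 532/0.294 = 5.720 + 1810 = 1815 d
q = ΔH / Σ(L/K) = 1.88 / 1815 = 0.001036 m/d (same in every zone)
Zone A: v = q/n = 0.001036/0.09 = 0.01151 m/d → t_A = 286/0.01151 = 24850 d
Zone B: v = q/n = 0.001036/0.36 = 0.002877 m/d → t_B = 532/0.002877 = 184900 d
Total t = 24850 + 184900 = 209800 d
   = 209800 / 365 = 575 yr

575 years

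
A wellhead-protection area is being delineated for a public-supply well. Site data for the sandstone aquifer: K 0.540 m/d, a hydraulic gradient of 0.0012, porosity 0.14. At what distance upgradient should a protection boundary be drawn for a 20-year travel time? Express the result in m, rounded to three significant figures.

33.8 m

q = Ki = 0.540 × 0.0012 = 6.480e-4 m/d
Average linear velocity = 6.480e-4 / 0.14 = 0.004629 m/d
T = 20 yr × 365 = 7300 d
L = v × T = 0.004629 × 7300 = 33.79 m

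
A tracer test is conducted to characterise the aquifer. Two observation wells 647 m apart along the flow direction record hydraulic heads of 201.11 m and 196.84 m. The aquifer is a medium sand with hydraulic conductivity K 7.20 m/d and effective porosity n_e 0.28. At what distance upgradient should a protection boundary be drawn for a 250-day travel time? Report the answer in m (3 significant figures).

Hydraulic gradient i = (201.11 − 196.84) / 647 = 4.27 / 647 = 0.006600
q = Ki = 7.20 × 0.006600 = 0.04752 m/d
Average linear velocity = 0.04752 / 0.28 = 0.1697 m/d
L = v × T = 0.1697 × 250 = 42.43 m

42.4 m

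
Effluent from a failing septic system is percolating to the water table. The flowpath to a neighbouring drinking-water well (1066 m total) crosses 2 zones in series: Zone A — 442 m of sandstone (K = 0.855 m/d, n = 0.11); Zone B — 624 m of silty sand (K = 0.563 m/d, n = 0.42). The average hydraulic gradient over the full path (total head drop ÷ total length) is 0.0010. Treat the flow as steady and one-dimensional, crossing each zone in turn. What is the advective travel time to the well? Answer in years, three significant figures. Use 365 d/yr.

Steady 1-D flow in series ⇒ the Darcy flux q is identical in every zone and the zone head losses add (resistances L/K in series).
Σ(L/K) = 442/0.855 + 624/0.563 = 517.0 + 1108 = 1625 d
K_eq = L_total / Σ(L/K) = 1066 / 1625 = 0.6559 m/d
q = K_eq · i = 0.6559 × 0.0010 = 6.559e-4 m/d (same in every zone)
Zone A: v = q/n = 6.559e-4/0.11 = 0.005963 m/d → t_A = 442/0.005963 = 74130 d
Zone B: v = q/n = 6.559e-4/0.42 = 0.001562 m/d → t_B = 624/0.001562 = 399600 d
Total t = 74130 + 399600 = 473700 d
   = 473700 / 365 = 1300 yr

1300 years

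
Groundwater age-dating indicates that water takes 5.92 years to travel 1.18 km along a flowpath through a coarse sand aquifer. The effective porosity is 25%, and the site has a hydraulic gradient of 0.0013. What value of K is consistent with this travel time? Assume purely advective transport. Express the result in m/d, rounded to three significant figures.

t = 5.92 years = 2161 d
L = 1.18 km = 1180 m
v = L / t = 1180 / 2161 = 0.5461 m/d
K = v · n / i = 0.5461 × 0.25 / 0.0013 = 105 m/d

105 m/d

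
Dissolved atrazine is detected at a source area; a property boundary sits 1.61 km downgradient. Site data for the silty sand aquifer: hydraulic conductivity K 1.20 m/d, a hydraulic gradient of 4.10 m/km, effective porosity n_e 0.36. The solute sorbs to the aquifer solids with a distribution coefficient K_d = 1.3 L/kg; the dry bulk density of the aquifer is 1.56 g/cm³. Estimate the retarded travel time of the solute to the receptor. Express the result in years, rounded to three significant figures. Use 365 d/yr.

2140 years

Darcy flux q = K·i = 1.20 × 0.0041 = 0.004920 m/d
Seepage velocity v = q / n = 0.004920 / 0.36 = 0.01367 m/d
Retardation R = 1 + ρ_b·K_d/n = 1 + 1.56×1.3/0.36 = 6.633
Contaminant velocity v_c = v/R = 0.01367/6.633 = 0.002060 m/d
L = 1.61 km = 1610 m
t = L/v_c = 1610/0.002060 = 781400 d
   = 781400/365 = 2140 yr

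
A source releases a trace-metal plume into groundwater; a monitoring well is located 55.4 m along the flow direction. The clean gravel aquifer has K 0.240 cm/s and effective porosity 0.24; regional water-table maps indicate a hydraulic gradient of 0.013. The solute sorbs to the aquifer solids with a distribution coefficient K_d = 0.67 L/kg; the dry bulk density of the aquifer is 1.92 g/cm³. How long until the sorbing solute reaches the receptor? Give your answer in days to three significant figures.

31.4 days

K = 0.240 cm/s × 864 = 207.4 m/d
Darcy flux q = K·i = 207.4 × 0.013 = 2.696 m/d
Average linear velocity = 2.696 / 0.24 = 11.23 m/d
Retardation R = 1 + ρ_b·K_d/n = 1 + 1.92×0.67/0.24 = 6.360
Contaminant velocity v_c = v/R = 11.23/6.360 = 1.766 m/d
t = L/v_c = 55.4/1.766 = 31.37 d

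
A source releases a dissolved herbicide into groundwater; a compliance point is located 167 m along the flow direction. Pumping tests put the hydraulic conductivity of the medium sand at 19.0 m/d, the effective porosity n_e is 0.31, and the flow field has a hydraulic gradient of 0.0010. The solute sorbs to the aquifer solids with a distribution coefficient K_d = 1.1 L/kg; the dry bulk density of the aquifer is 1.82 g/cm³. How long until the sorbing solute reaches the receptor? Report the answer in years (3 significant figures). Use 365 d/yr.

55.7 years

Darcy flux q = K·i = 19.0 × 0.0010 = 0.01900 m/d
Average linear velocity = 0.01900 / 0.31 = 0.06129 m/d
Retardation R = 1 + ρ_b·K_d/n = 1 + 1.82×1.1/0.31 = 7.458
Contaminant velocity v_c = v/R = 0.06129/7.458 = 0.008218 m/d
t = L/v_c = 167/0.008218 = 20320 d
   = 20320/365 = 55.7 yr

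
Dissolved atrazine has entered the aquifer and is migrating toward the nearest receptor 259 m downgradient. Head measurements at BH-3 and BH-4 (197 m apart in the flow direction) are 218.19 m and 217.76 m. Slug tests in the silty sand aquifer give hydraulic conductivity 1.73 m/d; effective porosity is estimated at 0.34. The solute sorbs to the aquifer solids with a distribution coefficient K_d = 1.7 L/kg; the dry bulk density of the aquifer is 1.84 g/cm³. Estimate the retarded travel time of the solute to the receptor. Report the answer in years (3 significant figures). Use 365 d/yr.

Hydraulic gradient i = (218.19 − 217.76) / 197 = 0.43 / 197 = 0.002183
Specific discharge q = 1.73 × 0.002183 = 0.003776 m/d
v_s = q/n_e = 0.003776/0.34 = 0.01111 m/d
Retardation R = 1 + ρ_b·K_d/n = 1 + 1.84×1.7/0.34 = 10.20
Contaminant velocity v_c = v/R = 0.01111/10.20 = 0.001089 m/d
t = L/v_c = 259/0.001089 = 237900 d
   = 237900/365 = 652 yr

652 years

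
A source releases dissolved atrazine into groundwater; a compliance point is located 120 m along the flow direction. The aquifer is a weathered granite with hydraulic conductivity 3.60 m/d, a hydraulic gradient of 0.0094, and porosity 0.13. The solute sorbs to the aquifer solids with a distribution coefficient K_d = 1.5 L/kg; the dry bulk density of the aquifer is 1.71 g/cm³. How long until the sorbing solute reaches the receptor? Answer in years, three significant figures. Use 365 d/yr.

26.2 years

q = Ki = 3.60 × 0.0094 = 0.03384 m/d
Seepage velocity v = q / n = 0.03384 / 0.13 = 0.2603 m/d
Retardation R = 1 + ρ_b·K_d/n = 1 + 1.71×1.5/0.13 = 20.73
Contaminant velocity v_c = v/R = 0.2603/20.73 = 0.01256 m/d
t = L/v_c = 120/0.01256 = 9557 d
   = 9557/365 = 26.2 yr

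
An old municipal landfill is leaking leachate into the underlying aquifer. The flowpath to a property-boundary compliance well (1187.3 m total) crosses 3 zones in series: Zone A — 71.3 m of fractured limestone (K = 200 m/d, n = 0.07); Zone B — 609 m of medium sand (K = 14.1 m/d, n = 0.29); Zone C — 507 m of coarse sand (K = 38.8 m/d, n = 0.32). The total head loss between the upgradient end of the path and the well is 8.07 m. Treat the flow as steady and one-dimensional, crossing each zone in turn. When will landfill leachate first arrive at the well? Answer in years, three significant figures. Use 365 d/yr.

Continuity: the same q passes through each zone, so ΔH = q·Σ(L_j/K_j) — the zones act as resistances in series.
Σ(L/K) = 71.3/200 + 609/14.1 + 507/38.8 = 0.3565 + 43.19 + 13.07 = 56.61 d
q = ΔH / Σ(L/K) = 8.07 / 56.61 = 0.1425 m/d (same in every zone)
Zone A: v = q/n = 0.1425/0.07 = 2.036 m/d → t_A = 71.3/2.036 = 35.01 d
Zone B: v = q/n = 0.1425/0.29 = 0.4915 m/d → t_B = 609/0.4915 = 1239 d
Zone C: v = q/n = 0.1425/0.32 = 0.4454 m/d → t_C = 507/0.4454 = 1138 d
Total t = 35.01 + 1239 + 1138 = 2412 d
   = 2412 / 365 = 6.61 yr

6.61 years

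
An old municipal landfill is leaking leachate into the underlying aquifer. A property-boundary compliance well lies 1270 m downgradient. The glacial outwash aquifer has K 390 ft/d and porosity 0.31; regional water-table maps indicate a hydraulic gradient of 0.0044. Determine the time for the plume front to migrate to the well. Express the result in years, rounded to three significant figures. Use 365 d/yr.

2.06 years

K = 390 ft/d × 0.3048 = 118.9 m/d
q = Ki = 118.9 × 0.0044 = 0.5230 m/d
Seepage velocity v = q / n = 0.5230 / 0.31 = 1.687 m/d
t = L / v = 1270 / 1.687 = 752.7 d
   = 752.7 / 365 = 2.06 yr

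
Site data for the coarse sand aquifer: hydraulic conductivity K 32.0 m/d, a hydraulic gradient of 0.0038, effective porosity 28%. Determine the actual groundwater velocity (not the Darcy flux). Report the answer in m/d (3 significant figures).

Darcy flux q = K·i = 32.0 × 0.0038 = 0.1216 m/d
v_s = q/n_e = 0.1216/0.28 = 0.4343 m/d

0.434 m/d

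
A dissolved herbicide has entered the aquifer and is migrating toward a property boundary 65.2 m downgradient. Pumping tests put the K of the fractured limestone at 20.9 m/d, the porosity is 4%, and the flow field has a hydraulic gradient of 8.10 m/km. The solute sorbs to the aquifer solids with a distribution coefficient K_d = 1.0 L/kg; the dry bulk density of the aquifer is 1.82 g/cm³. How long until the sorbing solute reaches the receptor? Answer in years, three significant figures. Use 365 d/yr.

q = Ki = 20.9 × 0.0081 = 0.1693 m/d
Average linear velocity = 0.1693 / 0.04 = 4.232 m/d
Retardation R = 1 + ρ_b·K_d/n = 1 + 1.82×1.0/0.04 = 46.50
Contaminant velocity v_c = v/R = 4.232/46.50 = 0.09102 m/d
t = L/v_c = 65.2/0.09102 = 716.4 d
   = 716.4/365 = 1.96 yr

1.96 years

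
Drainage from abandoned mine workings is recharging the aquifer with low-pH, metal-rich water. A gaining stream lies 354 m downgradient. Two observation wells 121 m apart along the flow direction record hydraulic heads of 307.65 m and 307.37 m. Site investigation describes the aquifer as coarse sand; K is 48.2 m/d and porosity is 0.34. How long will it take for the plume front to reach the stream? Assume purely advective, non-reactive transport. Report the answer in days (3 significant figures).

Hydraulic gradient i = (307.65 − 307.37) / 121 = 0.28 / 121 = 0.002314
q = Ki = 48.2 × 0.002314 = 0.1115 m/d
Seepage velocity v = q / n = 0.1115 / 0.34 = 0.3281 m/d
t = L / v = 354 / 0.3281 = 1079 d

1080 days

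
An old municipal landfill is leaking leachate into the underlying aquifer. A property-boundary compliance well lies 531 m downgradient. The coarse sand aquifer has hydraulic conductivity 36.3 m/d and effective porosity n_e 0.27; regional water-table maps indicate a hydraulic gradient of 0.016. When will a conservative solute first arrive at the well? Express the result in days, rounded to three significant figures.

Specific discharge q = 36.3 × 0.016 = 0.5808 m/d
v_s = q/n_e = 0.5808/0.27 = 2.151 m/d
t = L / v = 531 / 2.151 = 246.8 d

247 days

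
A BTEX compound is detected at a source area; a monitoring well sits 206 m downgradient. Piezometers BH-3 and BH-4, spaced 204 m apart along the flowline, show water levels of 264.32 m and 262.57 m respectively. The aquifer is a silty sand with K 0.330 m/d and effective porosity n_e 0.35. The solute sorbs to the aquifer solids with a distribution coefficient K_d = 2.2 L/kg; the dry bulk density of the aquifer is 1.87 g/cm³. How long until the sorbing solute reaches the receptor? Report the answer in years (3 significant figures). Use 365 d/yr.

Hydraulic gradient i = (264.32 − 262.57) / 204 = 1.75 / 204 = 0.008578
Specific discharge q = 0.330 × 0.008578 = 0.002831 m/d
Average linear velocity = 0.002831 / 0.35 = 0.008088 m/d
Retardation R = 1 + ρ_b·K_d/n = 1 + 1.87×2.2/0.35 = 12.75
Contaminant velocity v_c = v/R = 0.008088/12.75 = 6.342e-4 m/d
t = L/v_c = 206/6.342e-4 = 324800 d
   = 324800/365 = 890 yr

890 years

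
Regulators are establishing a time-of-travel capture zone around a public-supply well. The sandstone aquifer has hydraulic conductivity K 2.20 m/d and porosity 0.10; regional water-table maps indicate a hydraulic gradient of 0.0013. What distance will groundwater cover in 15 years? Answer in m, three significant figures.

Darcy flux q = K·i = 2.20 × 0.0013 = 0.002860 m/d
v = Ki/n = 2.20·0.0013/0.10 = 0.02860 m/d
T = 15 yr × 365 = 5475 d
L = v × T = 0.02860 × 5475 = 156.6 m

157 m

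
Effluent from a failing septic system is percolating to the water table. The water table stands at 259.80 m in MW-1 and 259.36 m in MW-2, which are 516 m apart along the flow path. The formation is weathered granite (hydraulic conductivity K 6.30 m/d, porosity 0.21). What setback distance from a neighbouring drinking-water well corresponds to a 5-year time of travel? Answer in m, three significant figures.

46.7 m

Hydraulic gradient i = (259.80 − 259.36) / 516 = 0.44 / 516 = 8.527e-4
Darcy flux q = K·i = 6.30 × 8.527e-4 = 0.005372 m/d
Seepage velocity v = q / n = 0.005372 / 0.21 = 0.02558 m/d
T = 5 yr × 365 = 1825 d
L = v × T = 0.02558 × 1825 = 46.69 m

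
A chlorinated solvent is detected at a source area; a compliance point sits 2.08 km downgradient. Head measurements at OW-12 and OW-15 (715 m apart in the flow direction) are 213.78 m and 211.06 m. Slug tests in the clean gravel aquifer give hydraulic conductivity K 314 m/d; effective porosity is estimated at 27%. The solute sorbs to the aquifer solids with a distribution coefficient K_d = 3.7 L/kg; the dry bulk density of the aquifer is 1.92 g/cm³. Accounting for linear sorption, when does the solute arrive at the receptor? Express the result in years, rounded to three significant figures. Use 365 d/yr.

Hydraulic gradient i = (213.78 − 211.06) / 715 = 2.72 / 715 = 0.003804
q = Ki = 314 × 0.003804 = 1.195 m/d
v = Ki/n = 314·0.003804/0.27 = 4.424 m/d
Retardation R = 1 + ρ_b·K_d/n = 1 + 1.92×3.7/0.27 = 27.31
Contaminant velocity v_c = v/R = 4.424/27.31 = 0.1620 m/d
L = 2.08 km = 2080 m
t = L/v_c = 2080/0.1620 = 12840 d
   = 12840/365 = 35.2 yr

35.2 years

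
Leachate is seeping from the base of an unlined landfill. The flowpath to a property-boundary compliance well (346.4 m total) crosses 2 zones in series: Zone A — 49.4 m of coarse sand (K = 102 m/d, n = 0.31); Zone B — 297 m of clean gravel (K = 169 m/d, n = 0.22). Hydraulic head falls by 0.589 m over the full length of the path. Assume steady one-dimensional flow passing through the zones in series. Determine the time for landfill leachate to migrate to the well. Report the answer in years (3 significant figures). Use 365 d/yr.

Steady 1-D flow in series ⇒ the Darcy flux q is identical in every zone and the zone head losses add (resistances L/K in series).
Σ(L/K) = 49.4/102 + 297/169 = 0.4843 + 1.757 = 2.242 d
q = ΔH / Σ(L/K) = 0.589 / 2.242 = 0.2627 m/d (same in every zone)
Zone A: v = q/n = 0.2627/0.31 = 0.8476 m/d → t_A = 49.4/0.8476 = 58.28 d
Zone B: v = q/n = 0.2627/0.22 = 1.194 m/d → t_B = 297/1.194 = 248.7 d
Total t = 58.28 + 248.7 = 307.0 d
   = 307.0 / 365 = 0.841 yr

0.841 years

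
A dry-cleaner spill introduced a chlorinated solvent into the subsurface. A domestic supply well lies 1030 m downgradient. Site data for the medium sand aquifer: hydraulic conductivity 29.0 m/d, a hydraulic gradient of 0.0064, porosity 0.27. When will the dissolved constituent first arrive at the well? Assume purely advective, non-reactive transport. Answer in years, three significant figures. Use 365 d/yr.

4.11 years

Specific discharge q = 29.0 × 0.0064 = 0.1856 m/d
v = Ki/n = 29.0·0.0064/0.27 = 0.6874 m/d
t = L / v = 1030 / 0.6874 = 1498 d
   = 1498 / 365 = 4.11 yr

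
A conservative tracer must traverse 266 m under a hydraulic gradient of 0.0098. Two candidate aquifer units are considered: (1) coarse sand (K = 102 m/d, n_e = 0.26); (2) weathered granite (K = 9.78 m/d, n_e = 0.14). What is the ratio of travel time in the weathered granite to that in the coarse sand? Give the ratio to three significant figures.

Unit 1 (coarse sand): v = 102×0.0098/0.26 = 3.845 m/d, t = 266/3.845 = 69.19 d
Unit 2 (weathered granite): v = 9.78×0.0098/0.14 = 0.6846 m/d, t = 266/0.6846 = 388.5 d
t(weathered granite) / t(coarse sand) = 388.5/69.19 = 5.62

5.62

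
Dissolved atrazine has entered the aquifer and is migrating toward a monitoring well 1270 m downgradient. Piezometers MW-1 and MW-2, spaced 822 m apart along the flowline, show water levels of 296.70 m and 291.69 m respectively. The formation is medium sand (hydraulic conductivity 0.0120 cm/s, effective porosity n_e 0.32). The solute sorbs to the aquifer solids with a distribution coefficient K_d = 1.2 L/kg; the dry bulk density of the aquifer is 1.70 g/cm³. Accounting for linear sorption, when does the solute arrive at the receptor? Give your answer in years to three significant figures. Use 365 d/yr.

130 years

Hydraulic gradient i = (296.70 − 291.69) / 822 = 5.01 / 822 = 0.006095
K = 0.0120 cm/s × 864 = 10.37 m/d
Darcy flux q = K·i = 10.37 × 0.006095 = 0.06319 m/d
Seepage velocity v = q / n = 0.06319 / 0.32 = 0.1975 m/d
Retardation R = 1 + ρ_b·K_d/n = 1 + 1.70×1.2/0.32 = 7.375
Contaminant velocity v_c = v/R = 0.1975/7.375 = 0.02678 m/d
t = L/v_c = 1270/0.02678 = 47430 d
   = 47430/365 = 130 yr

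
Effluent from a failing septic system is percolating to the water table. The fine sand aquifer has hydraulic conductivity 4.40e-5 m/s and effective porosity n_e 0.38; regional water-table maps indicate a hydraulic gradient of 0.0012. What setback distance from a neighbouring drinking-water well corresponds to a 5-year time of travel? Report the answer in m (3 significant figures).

21.9 m

K = 4.40e-5 m/s × 86400 s/d = 3.802 m/d
Specific discharge q = 3.802 × 0.0012 = 0.004562 m/d
v = Ki/n = 3.802·0.0012/0.38 = 0.01201 m/d
T = 5 yr × 365 = 1825 d
L = v × T = 0.01201 × 1825 = 21.91 m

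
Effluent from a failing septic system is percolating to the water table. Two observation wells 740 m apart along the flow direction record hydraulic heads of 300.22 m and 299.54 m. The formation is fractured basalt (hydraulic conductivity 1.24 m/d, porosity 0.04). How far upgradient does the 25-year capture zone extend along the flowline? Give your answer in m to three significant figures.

260 m

Hydraulic gradient i = (300.22 − 299.54) / 740 = 0.68 / 740 = 9.189e-4
q = Ki = 1.24 × 9.189e-4 = 0.001139 m/d
Seepage velocity v = q / n = 0.001139 / 0.04 = 0.02849 m/d
T = 25 yr × 365 = 9125 d
L = v × T = 0.02849 × 9125 = 259.9 m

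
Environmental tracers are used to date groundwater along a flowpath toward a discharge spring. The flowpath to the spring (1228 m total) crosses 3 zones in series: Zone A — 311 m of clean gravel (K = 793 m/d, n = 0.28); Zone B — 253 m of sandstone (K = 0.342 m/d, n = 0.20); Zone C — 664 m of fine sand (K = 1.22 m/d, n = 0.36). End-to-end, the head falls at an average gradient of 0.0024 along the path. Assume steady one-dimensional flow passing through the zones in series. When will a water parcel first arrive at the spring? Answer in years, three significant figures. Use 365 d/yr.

450 years

Continuity: the same q passes through each zone, so ΔH = q·Σ(L_j/K_j) — the zones act as resistances in series.
Σ(L/K) = 311/793 + 253/0.342 + 664/1.22 = 0.3922 + 739.8 + 544.3 = 1284 d
K_eq = L_total / Σ(L/K) = 1228 / 1284 = 0.9561 m/d
q = K_eq · i = 0.9561 × 0.0024 = 0.002295 m/d (same in every zone)
Zone A: v = q/n = 0.002295/0.28 = 0.008195 m/d → t_A = 311/0.008195 = 37950 d
Zone B: v = q/n = 0.002295/0.20 = 0.01147 m/d → t_B = 253/0.01147 = 22050 d
Zone C: v = q/n = 0.002295/0.36 = 0.006374 m/d → t_C = 664/0.006374 = 104200 d
Total t = 37950 + 22050 + 104200 = 164200 d
   = 164200 / 365 = 450 yr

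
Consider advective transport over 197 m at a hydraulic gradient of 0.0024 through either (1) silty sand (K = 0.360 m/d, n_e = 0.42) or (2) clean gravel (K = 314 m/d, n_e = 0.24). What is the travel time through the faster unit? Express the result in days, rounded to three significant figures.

62.7 days

Unit 1 (silty sand): v = 0.360×0.0024/0.42 = 0.002057 m/d, t = 197/0.002057 = 95760 d
Unit 2 (clean gravel): v = 314×0.0024/0.24 = 3.140 m/d, t = 197/3.140 = 62.74 d
Faster unit: t = 62.7 d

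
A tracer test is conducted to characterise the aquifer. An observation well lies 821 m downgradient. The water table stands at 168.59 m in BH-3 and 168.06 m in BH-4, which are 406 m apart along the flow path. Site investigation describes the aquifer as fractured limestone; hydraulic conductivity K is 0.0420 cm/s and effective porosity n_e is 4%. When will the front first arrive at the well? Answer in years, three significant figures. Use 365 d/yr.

1.90 years

Hydraulic gradient i = (168.59 − 168.06) / 406 = 0.53 / 406 = 0.001305
K = 0.0420 cm/s × 864 = 36.29 m/d
q = Ki = 36.29 × 0.001305 = 0.04737 m/d
v_s = q/n_e = 0.04737/0.04 = 1.184 m/d
t = L / v = 821 / 1.184 = 693.3 d
   = 693.3 / 365 = 1.90 yr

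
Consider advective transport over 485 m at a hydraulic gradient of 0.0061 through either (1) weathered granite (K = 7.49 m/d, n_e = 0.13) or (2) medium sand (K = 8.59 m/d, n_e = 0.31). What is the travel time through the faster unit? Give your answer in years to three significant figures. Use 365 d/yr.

Unit 1 (weathered granite): v = 7.49×0.0061/0.13 = 0.3515 m/d, t = 485/0.3515 = 1380 d
Unit 2 (medium sand): v = 8.59×0.0061/0.31 = 0.1690 m/d, t = 485/0.1690 = 2869 d
Faster: 1380 d / 365 = 3.78 yr

3.78 years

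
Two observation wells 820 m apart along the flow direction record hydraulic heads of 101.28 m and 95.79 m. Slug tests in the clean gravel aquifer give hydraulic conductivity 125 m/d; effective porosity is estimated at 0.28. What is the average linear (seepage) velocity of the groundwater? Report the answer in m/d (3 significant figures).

2.99 m/d

Hydraulic gradient i = (101.28 − 95.79) / 820 = 5.49 / 820 = 0.006695
Specific discharge q = 125 × 0.006695 = 0.8369 m/d
v = Ki/n = 125·0.006695/0.28 = 2.989 m/d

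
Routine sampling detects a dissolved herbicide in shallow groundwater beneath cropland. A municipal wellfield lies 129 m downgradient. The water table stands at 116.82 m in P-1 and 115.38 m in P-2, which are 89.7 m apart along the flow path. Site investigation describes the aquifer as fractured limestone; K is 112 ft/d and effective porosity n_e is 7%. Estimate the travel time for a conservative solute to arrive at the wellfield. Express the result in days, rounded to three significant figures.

16.5 days

Hydraulic gradient i = (116.82 − 115.38) / 89.7 = 1.44 / 89.7 = 0.01605
K = 112 ft/d × 0.3048 = 34.14 m/d
Darcy flux q = K·i = 34.14 × 0.01605 = 0.5480 m/d
v_s = q/n_e = 0.5480/0.07 = 7.829 m/d
t = L / v = 129 / 7.829 = 16.48 d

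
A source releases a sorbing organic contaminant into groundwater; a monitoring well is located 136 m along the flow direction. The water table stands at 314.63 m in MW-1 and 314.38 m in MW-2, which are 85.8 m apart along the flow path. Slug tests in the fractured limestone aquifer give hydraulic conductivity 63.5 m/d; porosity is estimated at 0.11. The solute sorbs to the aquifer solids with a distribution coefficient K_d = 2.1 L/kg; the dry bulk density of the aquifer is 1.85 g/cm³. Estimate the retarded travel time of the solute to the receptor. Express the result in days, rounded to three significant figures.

2940 days

Hydraulic gradient i = (314.63 − 314.38) / 85.8 = 0.25 / 85.8 = 0.002914
Specific discharge q = 63.5 × 0.002914 = 0.1850 m/d
Seepage velocity v = q / n = 0.1850 / 0.11 = 1.682 m/d
Retardation R = 1 + ρ_b·K_d/n = 1 + 1.85×2.1/0.11 = 36.32
Contaminant velocity v_c = v/R = 1.682/36.32 = 0.04631 m/d
t = L/v_c = 136/0.04631 = 2936 d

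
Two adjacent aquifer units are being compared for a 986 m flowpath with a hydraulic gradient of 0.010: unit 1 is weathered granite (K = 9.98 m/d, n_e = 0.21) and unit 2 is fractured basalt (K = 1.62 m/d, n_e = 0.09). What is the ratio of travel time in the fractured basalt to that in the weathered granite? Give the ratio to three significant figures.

2.64

Unit 1 (weathered granite): v = 9.98×0.010/0.21 = 0.4752 m/d, t = 986/0.4752 = 2075 d
Unit 2 (fractured basalt): v = 1.62×0.010/0.09 = 0.1800 m/d, t = 986/0.1800 = 5478 d
t(fractured basalt) / t(weathered granite) = 5478/2075 = 2.64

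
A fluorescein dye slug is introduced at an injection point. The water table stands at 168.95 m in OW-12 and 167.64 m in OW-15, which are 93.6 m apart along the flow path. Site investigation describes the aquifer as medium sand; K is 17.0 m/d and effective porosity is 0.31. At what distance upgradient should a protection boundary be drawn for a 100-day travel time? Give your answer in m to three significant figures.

76.8 m

Hydraulic gradient i = (168.95 − 167.64) / 93.6 = 1.31 / 93.6 = 0.01400
q = Ki = 17.0 × 0.01400 = 0.2379 m/d
Average linear velocity = 0.2379 / 0.31 = 0.7675 m/d
L = v × T = 0.7675 × 100 = 76.75 m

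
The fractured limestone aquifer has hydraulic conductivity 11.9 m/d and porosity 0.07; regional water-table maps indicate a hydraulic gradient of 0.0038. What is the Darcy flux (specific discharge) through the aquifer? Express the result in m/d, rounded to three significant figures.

0.0452 m/d

Specific discharge q = 11.9 × 0.0038 = 0.04522 m/d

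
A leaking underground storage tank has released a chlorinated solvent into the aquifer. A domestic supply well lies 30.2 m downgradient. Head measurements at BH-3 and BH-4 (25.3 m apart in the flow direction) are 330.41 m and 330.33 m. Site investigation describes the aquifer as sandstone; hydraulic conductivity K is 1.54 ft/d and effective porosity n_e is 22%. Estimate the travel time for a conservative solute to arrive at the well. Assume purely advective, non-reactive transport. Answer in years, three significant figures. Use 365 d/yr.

Hydraulic gradient i = (330.41 − 330.33) / 25.3 = 0.08 / 25.3 = 0.003162
K = 1.54 ft/d × 0.3048 = 0.4694 m/d
Darcy flux q = K·i = 0.4694 × 0.003162 = 0.001484 m/d
v_s = q/n_e = 0.001484/0.22 = 0.006747 m/d
t = L / v = 30.2 / 0.006747 = 4476 d
   = 4476 / 365 = 12.3 yr

12.3 years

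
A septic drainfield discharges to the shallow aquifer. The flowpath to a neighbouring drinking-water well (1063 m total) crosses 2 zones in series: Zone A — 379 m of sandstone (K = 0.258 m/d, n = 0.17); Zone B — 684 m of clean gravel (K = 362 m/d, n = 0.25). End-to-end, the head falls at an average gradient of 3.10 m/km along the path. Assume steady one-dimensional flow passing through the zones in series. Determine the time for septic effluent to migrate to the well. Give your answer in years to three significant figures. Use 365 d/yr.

Continuity: the same q passes through each zone, so ΔH = q·Σ(L_j/K_j) — the zones act as resistances in series.
Σ(L/K) = 379/0.258 + 684/362 = 1469 + 1.890 = 1471 d
K_eq = L_total / Σ(L/K) = 1063 / 1471 = 0.7227 m/d
q = K_eq · i = 0.7227 × 0.0031 = 0.002240 m/d (same in every zone)
Zone A: v = q/n = 0.002240/0.17 = 0.01318 m/d → t_A = 379/0.01318 = 28760 d
Zone B: v = q/n = 0.002240/0.25 = 0.008961 m/d → t_B = 684/0.008961 = 76330 d
Total t = 28760 + 76330 = 105100 d
   = 105100 / 365 = 288 yr

288 years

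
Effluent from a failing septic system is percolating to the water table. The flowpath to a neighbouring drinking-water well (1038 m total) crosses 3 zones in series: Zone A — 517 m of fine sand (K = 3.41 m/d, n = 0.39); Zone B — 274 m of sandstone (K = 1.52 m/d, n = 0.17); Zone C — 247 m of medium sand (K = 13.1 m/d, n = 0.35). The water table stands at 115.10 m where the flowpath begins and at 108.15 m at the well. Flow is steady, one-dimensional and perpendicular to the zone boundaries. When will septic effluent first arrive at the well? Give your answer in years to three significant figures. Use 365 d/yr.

46.3 years

Total head drop ΔH = 115.10 − 108.15 = 6.95 m
Steady 1-D flow in series ⇒ the Darcy flux q is identical in every zone and the zone head losses add (resistances L/K in series).
Σ(L/K) = 517/3.41 + 274/1.52 + 247/13.1 = 151.6 + 180.3 + 18.85 = 350.7 d
q = ΔH / Σ(L/K) = 6.95 / 350.7 = 0.01982 m/d (same in every zone)
Zone A: v = q/n = 0.01982/0.39 = 0.05081 m/d → t_A = 517/0.05081 = 10180 d
Zone B: v = q/n = 0.01982/0.17 = 0.1166 m/d → t_B = 274/0.1166 = 2351 d
Zone C: v = q/n = 0.01982/0.35 = 0.05662 m/d → t_C = 247/0.05662 = 4363 d
Total t = 10180 + 2351 + 4363 = 16890 d
   = 16890 / 365 = 46.3 yr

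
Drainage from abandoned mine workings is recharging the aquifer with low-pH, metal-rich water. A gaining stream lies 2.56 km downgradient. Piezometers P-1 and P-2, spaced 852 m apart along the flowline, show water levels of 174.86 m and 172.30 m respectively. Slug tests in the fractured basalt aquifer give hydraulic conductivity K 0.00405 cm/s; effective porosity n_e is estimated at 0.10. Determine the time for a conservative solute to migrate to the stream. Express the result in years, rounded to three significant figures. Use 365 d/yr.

Hydraulic gradient i = (174.86 − 172.30) / 852 = 2.56 / 852 = 0.003005
K = 0.00405 cm/s × 864 = 3.499 m/d
Specific discharge q = 3.499 × 0.003005 = 0.01051 m/d
Seepage velocity v = q / n = 0.01051 / 0.10 = 0.1051 m/d
L = 2.56 km = 2560 m
t = L / v = 2560 / 0.1051 = 24350 d
   = 24350 / 365 = 66.7 yr

66.7 years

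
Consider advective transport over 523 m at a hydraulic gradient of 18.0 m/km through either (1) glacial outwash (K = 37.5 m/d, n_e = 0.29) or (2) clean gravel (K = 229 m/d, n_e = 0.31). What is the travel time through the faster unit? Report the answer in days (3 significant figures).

39.3 days

Unit 1 (glacial outwash): v = 37.5×0.018/0.29 = 2.328 m/d, t = 523/2.328 = 224.7 d
Unit 2 (clean gravel): v = 229×0.018/0.31 = 13.30 m/d, t = 523/13.30 = 39.33 d
Faster unit: t = 39.3 d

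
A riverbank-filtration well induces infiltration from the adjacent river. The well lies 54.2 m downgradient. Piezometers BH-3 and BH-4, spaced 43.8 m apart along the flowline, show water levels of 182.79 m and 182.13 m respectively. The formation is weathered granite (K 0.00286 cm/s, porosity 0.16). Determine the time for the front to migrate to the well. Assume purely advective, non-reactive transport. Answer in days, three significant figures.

233 days

Hydraulic gradient i = (182.79 − 182.13) / 43.8 = 0.66 / 43.8 = 0.01507
K = 0.00286 cm/s × 864 = 2.471 m/d
Specific discharge q = 2.471 × 0.01507 = 0.03723 m/d
Seepage velocity v = q / n = 0.03723 / 0.16 = 0.2327 m/d
t = L / v = 54.2 / 0.2327 = 232.9 d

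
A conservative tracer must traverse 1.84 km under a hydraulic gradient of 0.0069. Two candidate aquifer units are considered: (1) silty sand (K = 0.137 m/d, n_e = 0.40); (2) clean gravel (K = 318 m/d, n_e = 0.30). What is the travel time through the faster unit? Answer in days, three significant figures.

Unit 1 (silty sand): v = 0.137×0.0069/0.40 = 0.002363 m/d, t = 1840/0.002363 = 778600 d
Unit 2 (clean gravel): v = 318×0.0069/0.30 = 7.314 m/d, t = 1840/7.314 = 251.6 d
Faster unit: t = 252 d

252 days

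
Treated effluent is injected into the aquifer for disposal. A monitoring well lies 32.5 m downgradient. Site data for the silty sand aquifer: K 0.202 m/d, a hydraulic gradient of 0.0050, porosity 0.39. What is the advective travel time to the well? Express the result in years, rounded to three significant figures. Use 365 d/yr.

Specific discharge q = 0.202 × 0.0050 = 0.001010 m/d
v = Ki/n = 0.202·0.0050/0.39 = 0.002590 m/d
t = L / v = 32.5 / 0.002590 = 12550 d
   = 12550 / 365 = 34.4 yr

34.4 years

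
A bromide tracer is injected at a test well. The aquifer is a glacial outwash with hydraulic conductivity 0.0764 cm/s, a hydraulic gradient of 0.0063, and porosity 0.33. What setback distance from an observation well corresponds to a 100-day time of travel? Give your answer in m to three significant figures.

126 m

K = 0.0764 cm/s × 864 = 66.01 m/d
q = Ki = 66.01 × 0.0063 = 0.4159 m/d
v = Ki/n = 66.01·0.0063/0.33 = 1.260 m/d
L = v × T = 1.260 × 100 = 126.0 m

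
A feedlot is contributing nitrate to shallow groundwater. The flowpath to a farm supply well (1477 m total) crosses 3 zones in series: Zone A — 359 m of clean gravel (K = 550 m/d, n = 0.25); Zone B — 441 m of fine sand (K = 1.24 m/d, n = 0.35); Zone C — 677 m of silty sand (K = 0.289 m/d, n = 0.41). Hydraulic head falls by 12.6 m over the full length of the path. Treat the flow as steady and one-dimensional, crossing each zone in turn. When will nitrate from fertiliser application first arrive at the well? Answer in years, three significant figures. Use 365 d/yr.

306 years

Steady 1-D flow in series ⇒ the Darcy flux q is identical in every zone and the zone head losses add (resistances L/K in series).
Σ(L/K) = 359/550 + 441/1.24 + 677/0.289 = 0.6527 + 355.6 + 2343 = 2699 d
q = ΔH / Σ(L/K) = 12.6 / 2699 = 0.004669 m/d (same in every zone)
Zone A: v = q/n = 0.004669/0.25 = 0.01867 m/d → t_A = 359/0.01867 = 19220 d
Zone B: v = q/n = 0.004669/0.35 = 0.01334 m/d → t_B = 441/0.01334 = 33060 d
Zone C: v = q/n = 0.004669/0.41 = 0.01139 m/d → t_C = 677/0.01139 = 59450 d
Total t = 19220 + 33060 + 59450 = 111700 d
   = 111700 / 365 = 306 yr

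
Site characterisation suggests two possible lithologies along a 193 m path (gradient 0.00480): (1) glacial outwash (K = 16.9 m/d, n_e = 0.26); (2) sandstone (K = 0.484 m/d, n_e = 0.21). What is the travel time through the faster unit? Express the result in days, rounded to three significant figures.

619 days

Unit 1 (glacial outwash): v = 16.9×0.0048/0.26 = 0.3120 m/d, t = 193/0.3120 = 618.6 d
Unit 2 (sandstone): v = 0.484×0.0048/0.21 = 0.01106 m/d, t = 193/0.01106 = 17450 d
Faster unit: t = 619 d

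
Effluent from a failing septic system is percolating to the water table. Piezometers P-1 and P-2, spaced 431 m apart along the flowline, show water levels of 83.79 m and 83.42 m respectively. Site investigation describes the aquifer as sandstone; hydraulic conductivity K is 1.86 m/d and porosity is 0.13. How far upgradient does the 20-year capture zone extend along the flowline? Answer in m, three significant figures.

89.7 m

Hydraulic gradient i = (83.79 − 83.42) / 431 = 0.37 / 431 = 8.585e-4
Darcy flux q = K·i = 1.86 × 8.585e-4 = 0.001597 m/d
Average linear velocity = 0.001597 / 0.13 = 0.01228 m/d
T = 20 yr × 365 = 7300 d
L = v × T = 0.01228 × 7300 = 89.66 m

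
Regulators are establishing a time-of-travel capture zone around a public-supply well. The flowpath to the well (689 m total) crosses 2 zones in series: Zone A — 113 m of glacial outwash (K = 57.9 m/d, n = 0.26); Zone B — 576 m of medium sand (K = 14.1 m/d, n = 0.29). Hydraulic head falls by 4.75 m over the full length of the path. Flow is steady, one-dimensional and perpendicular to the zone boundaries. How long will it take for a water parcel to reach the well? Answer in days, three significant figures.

Continuity: the same q passes through each zone, so ΔH = q·Σ(L_j/K_j) — the zones act as resistances in series.
Σ(L/K) = 113/57.9 + 576/14.1 = 1.952 + 40.85 = 42.80 d
q = ΔH / Σ(L/K) = 4.75 / 42.80 = 0.1110 m/d (same in every zone)
Zone A: v = q/n = 0.1110/0.26 = 0.4268 m/d → t_A = 113/0.4268 = 264.7 d
Zone B: v = q/n = 0.1110/0.29 = 0.3827 m/d → t_B = 576/0.3827 = 1505 d
Total t = 264.7 + 1505 = 1770 d

1770 days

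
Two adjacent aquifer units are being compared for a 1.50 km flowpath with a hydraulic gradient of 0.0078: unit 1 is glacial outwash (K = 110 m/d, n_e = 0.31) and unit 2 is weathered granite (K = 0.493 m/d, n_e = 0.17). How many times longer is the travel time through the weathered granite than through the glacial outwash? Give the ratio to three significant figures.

122

Unit 1 (glacial outwash): v = 110×0.0078/0.31 = 2.768 m/d, t = 1500/2.768 = 542.0 d
Unit 2 (weathered granite): v = 0.493×0.0078/0.17 = 0.02262 m/d, t = 1500/0.02262 = 66310 d
t(weathered granite) / t(glacial outwash) = 66310/542.0 = 122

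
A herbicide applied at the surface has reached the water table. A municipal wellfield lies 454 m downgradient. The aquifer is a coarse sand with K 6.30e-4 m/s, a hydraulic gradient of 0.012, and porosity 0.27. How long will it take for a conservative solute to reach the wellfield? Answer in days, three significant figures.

188 days

K = 6.30e-4 m/s × 86400 s/d = 54.43 m/d
q = Ki = 54.43 × 0.012 = 0.6532 m/d
Seepage velocity v = q / n = 0.6532 / 0.27 = 2.419 m/d
t = L / v = 454 / 2.419 = 187.7 d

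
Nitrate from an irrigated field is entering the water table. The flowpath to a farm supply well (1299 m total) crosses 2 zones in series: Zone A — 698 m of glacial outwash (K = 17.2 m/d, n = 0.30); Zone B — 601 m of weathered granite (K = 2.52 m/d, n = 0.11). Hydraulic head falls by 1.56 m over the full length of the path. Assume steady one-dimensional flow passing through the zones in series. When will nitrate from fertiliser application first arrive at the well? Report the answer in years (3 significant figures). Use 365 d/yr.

135 years

Steady 1-D flow in series ⇒ the Darcy flux q is identical in every zone and the zone head losses add (resistances L/K in series).
Σ(L/K) = 698/17.2 + 601/2.52 = 40.58 + 238.5 = 279.1 d
q = ΔH / Σ(L/K) = 1.56 / 279.1 = 0.005590 m/d (same in every zone)
Zone A: v = q/n = 0.005590/0.30 = 0.01863 m/d → t_A = 698/0.01863 = 37460 d
Zone B: v = q/n = 0.005590/0.11 = 0.05082 m/d → t_B = 601/0.05082 = 11830 d
Total t = 37460 + 11830 = 49290 d
   = 49290 / 365 = 135 yr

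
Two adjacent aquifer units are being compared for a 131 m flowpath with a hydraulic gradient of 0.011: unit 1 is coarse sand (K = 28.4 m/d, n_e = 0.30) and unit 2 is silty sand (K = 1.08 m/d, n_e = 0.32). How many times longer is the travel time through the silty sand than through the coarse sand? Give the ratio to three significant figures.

Unit 1 (coarse sand): v = 28.4×0.011/0.30 = 1.041 m/d, t = 131/1.041 = 125.8 d
Unit 2 (silty sand): v = 1.08×0.011/0.32 = 0.03713 m/d, t = 131/0.03713 = 3529 d
t(silty sand) / t(coarse sand) = 3529/125.8 = 28.0

28.0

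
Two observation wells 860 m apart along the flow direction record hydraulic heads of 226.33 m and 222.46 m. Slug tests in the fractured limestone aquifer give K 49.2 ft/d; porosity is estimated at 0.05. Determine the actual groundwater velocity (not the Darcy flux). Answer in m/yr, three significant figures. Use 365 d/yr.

Hydraulic gradient i = (226.33 − 222.46) / 860 = 3.87 / 860 = 0.004500
K = 49.2 ft/d × 0.3048 = 15.00 m/d
Specific discharge q = 15.00 × 0.004500 = 0.06748 m/d
Average linear velocity = 0.06748 / 0.05 = 1.350 m/d
   = 1.350 × 365 = 493 m/yr

493 m/yr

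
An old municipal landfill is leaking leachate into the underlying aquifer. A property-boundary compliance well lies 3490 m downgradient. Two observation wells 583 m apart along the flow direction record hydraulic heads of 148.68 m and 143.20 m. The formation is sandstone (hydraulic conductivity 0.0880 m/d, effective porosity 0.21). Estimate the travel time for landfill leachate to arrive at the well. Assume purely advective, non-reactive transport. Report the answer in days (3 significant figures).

886000 days

Hydraulic gradient i = (148.68 − 143.20) / 583 = 5.48 / 583 = 0.009400
q = Ki = 0.0880 × 0.009400 = 8.272e-4 m/d
v = Ki/n = 0.0880·0.009400/0.21 = 0.003939 m/d
t = L / v = 3490 / 0.003939 = 886000 d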